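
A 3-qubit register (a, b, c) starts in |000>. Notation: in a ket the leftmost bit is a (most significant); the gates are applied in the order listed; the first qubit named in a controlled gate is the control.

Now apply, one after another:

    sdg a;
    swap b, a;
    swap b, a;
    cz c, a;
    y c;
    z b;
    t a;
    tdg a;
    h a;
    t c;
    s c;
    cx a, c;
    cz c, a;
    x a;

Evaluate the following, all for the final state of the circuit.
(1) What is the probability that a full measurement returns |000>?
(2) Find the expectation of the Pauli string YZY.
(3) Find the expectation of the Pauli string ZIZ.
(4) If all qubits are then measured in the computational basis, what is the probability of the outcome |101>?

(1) The probability of measuring |000> is 1/2. Key observation: gates 2-3 undo each other exactly, leaving only the rest of the circuit to track.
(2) In the final state, YZY has expectation -1.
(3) The observable ZIZ averages to 1.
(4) Outcome |101> occurs with probability 1/2.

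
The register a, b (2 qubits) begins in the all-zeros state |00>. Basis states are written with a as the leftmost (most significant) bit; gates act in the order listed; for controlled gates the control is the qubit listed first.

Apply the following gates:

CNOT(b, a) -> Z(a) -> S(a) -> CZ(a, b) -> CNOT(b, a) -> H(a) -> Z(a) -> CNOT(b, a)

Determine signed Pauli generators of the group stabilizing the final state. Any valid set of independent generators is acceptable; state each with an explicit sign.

The stabilizer group can be generated by -XI, +IZ, among other valid generating sets.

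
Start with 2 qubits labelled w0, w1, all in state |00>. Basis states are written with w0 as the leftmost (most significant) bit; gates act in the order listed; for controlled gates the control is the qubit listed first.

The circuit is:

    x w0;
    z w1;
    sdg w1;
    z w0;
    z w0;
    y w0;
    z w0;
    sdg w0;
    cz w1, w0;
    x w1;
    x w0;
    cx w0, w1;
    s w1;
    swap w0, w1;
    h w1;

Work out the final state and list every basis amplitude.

After the circuit, the state carries amplitude -sqrt(2)*I/2 on |00>, sqrt(2)*I/2 on |01>, 0 on |10>, 0 on |11>.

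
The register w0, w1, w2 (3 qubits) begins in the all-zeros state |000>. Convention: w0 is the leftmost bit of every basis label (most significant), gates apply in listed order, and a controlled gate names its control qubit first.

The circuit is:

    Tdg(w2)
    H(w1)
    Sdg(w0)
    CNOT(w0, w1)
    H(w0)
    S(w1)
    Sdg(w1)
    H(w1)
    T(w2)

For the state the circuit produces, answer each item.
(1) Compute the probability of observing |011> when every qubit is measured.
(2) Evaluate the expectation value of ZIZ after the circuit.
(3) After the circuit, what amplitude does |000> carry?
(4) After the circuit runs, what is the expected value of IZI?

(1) Outcome |011> occurs with probability 0.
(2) In the final state, ZIZ has expectation 0.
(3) The final state's coefficient on |000> equals sqrt(2)/2.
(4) The observable IZI averages to 1.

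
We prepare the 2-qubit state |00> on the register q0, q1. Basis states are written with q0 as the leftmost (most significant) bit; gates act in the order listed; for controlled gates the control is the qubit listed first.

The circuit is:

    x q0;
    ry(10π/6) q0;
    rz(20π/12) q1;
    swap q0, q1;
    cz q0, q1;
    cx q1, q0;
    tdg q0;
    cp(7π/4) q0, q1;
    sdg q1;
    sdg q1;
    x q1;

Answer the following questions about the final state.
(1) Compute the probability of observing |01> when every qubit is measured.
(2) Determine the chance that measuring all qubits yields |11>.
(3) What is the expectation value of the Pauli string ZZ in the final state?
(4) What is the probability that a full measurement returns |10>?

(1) A full measurement returns |01> with probability 1/4.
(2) The probability of measuring |11> is 0.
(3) The observable ZZ averages to -1.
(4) Outcome |10> occurs with probability 3/4.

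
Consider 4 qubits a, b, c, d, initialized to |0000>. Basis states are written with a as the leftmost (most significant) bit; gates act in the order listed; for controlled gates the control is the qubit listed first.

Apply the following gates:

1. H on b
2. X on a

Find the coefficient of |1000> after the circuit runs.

The amplitude on |1000> is sqrt(2)/2.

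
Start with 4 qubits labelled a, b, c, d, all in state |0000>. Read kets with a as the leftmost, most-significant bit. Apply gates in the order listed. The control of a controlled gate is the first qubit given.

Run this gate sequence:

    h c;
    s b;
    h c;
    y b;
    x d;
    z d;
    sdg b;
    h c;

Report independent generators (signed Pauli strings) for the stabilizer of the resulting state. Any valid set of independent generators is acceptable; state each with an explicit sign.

The final state is stabilized by the group generated by +IIXI, +ZIII, -IZII, -IIIZ; other independent generating sets are equally valid.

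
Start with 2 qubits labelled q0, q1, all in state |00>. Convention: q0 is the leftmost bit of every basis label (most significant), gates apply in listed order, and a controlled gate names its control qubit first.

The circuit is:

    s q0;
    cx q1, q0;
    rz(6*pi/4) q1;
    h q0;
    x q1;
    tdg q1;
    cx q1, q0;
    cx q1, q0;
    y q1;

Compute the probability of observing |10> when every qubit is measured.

Outcome |10> occurs with probability 1/2. Key observation: steps 7-8 multiply out to the identity, so the circuit reduces to the remaining gates.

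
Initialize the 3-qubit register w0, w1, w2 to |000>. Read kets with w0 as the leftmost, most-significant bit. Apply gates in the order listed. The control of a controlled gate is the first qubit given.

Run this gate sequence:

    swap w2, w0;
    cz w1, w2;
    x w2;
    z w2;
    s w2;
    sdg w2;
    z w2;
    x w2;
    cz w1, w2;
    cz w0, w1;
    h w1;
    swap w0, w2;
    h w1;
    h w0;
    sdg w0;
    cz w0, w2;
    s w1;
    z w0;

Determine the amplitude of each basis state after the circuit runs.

The resulting statevector has amplitude sqrt(2)/2 on |000>, sqrt(2)*I/2 on |100>, and 0 on every other basis state. Key observation: steps 2-9 multiply out to the identity, so the circuit reduces to the remaining gates.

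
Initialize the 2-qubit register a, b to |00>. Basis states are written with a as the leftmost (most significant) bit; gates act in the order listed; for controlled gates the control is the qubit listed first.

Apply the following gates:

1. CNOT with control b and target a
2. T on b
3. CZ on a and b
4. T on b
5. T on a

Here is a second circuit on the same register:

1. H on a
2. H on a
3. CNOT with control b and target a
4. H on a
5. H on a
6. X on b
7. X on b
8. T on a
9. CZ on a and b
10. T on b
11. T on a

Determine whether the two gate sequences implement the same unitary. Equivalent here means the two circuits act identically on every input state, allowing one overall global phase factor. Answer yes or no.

No, they are not equivalent — no single phase factor reconciles the two unitaries.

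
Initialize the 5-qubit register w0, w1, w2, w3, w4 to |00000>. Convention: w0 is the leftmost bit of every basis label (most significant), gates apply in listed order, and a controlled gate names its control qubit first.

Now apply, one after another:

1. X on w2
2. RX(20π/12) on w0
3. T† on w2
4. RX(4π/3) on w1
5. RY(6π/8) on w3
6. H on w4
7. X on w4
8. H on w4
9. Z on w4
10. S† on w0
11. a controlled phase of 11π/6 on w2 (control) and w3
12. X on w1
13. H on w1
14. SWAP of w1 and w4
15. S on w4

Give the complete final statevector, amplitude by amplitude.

The final amplitudes are sqrt(2 - sqrt(2))*(3*sqrt(2) - sqrt(6)*I)*exp(I*pi/4)/16 on |00100>, sqrt(2 - sqrt(2))*(-sqrt(6) + 3*sqrt(2)*I)*exp(I*pi/4)/16 on |00101>, sqrt(sqrt(2) + 2)*(3*sqrt(2) - sqrt(6)*I)*exp(I*pi/12)/16 on |00110>, sqrt(sqrt(2) + 2)*(-sqrt(6) + 3*sqrt(2)*I)*exp(I*pi/12)/16 on |00111>, sqrt(2 - sqrt(2))*(sqrt(6) - sqrt(2)*I)*exp(I*pi/4)/16 on |10100>, sqrt(2 - sqrt(2))*(-sqrt(2) + sqrt(6)*I)*exp(I*pi/4)/16 on |10101>, sqrt(sqrt(2) + 2)*(sqrt(6) - sqrt(2)*I)*exp(I*pi/12)/16 on |10110>, (-sqrt(2) + sqrt(6)*I)*sqrt(sqrt(2) + 2)*exp(I*pi/12)/16 on |10111>, and 0 on every other basis state. Key observation: steps 6-9 multiply out to the identity, so the circuit reduces to the remaining gates.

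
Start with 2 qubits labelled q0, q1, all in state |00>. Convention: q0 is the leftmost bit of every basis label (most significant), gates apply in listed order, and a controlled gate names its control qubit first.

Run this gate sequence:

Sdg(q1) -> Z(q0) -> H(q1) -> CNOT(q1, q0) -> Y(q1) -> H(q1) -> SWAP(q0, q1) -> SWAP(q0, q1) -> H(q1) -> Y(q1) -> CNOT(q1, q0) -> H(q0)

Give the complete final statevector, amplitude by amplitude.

The resulting statevector has amplitude 1/2 on |00>, 1/2 on |01>, 1/2 on |10>, 1/2 on |11>.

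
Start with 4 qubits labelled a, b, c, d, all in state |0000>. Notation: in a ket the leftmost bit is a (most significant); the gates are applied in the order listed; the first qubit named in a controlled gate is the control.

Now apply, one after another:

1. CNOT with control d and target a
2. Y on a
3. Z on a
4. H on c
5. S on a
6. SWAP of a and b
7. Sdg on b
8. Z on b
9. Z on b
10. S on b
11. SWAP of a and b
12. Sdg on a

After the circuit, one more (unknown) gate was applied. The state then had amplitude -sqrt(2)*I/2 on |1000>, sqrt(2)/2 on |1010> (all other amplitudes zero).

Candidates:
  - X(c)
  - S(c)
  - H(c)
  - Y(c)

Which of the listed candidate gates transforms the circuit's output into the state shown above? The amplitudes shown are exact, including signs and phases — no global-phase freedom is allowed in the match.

It was S(c) that produced the state shown. Key observation: steps 5-12 multiply out to the identity, so the circuit reduces to the remaining gates.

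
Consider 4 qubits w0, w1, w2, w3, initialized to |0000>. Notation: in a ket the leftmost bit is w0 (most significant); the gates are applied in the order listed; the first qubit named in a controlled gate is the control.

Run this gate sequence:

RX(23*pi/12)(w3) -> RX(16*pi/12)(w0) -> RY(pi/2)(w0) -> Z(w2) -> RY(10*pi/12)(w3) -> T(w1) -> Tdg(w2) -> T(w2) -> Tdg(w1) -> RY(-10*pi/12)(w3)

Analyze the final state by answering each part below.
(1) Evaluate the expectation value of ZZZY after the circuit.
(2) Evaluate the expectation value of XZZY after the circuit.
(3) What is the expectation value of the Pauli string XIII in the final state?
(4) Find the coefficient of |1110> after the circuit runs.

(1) The expectation value of ZZZY is 0. Key observation: gates 5-10 undo each other exactly, leaving only the rest of the circuit to track.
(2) In the final state, XZZY has expectation -sqrt(6)/8 + sqrt(2)/8.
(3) In the final state, XIII has expectation -1/2.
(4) |1110> carries amplitude 0 in the final state.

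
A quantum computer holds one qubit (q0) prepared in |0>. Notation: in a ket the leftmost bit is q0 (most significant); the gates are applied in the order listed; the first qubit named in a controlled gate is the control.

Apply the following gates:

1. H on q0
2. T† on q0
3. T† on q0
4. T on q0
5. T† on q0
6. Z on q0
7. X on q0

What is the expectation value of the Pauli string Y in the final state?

The observable Y averages to -1.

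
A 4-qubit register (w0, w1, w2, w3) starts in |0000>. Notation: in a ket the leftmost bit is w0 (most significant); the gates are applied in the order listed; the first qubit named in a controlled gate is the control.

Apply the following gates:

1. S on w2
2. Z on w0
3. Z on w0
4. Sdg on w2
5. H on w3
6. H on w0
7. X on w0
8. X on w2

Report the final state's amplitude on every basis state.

The final amplitudes are 1/2 on |0010>, 1/2 on |0011>, 1/2 on |1010>, 1/2 on |1011>, and 0 on every other basis state. Key observation: gates 1-4 undo each other exactly, leaving only the rest of the circuit to track.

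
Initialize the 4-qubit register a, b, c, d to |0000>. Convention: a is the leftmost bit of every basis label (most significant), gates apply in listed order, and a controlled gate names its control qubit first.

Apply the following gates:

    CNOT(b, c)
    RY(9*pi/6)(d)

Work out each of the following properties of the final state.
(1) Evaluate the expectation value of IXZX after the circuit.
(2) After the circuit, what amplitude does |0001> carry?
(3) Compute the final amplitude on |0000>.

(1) In the final state, IXZX has expectation 0.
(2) |0001> carries amplitude sqrt(2)/2 in the final state.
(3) The final state's coefficient on |0000> equals -sqrt(2)/2.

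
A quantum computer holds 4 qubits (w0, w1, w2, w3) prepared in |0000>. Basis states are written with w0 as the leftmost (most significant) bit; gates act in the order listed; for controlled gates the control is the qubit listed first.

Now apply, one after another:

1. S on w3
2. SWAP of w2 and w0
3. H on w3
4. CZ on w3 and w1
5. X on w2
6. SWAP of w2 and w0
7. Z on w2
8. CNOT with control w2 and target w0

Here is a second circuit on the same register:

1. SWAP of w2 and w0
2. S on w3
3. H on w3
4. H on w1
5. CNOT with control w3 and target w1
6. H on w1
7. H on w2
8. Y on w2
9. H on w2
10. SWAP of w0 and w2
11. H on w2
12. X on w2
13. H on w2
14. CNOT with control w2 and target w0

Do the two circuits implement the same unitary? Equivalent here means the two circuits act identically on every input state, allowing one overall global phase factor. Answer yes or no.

No, they are not equivalent — no single phase factor reconciles the two unitaries.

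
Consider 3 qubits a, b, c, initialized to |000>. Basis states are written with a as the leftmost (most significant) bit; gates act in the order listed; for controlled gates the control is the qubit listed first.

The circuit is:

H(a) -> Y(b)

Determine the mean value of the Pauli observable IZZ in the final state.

The observable IZZ averages to -1.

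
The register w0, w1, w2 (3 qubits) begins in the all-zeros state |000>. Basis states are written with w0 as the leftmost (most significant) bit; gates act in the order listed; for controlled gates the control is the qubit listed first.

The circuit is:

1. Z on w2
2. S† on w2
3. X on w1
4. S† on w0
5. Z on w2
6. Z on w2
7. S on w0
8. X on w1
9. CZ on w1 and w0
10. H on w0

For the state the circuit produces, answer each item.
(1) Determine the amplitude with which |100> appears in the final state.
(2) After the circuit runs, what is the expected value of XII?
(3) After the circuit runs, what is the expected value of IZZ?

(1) |100> carries amplitude sqrt(2)/2 in the final state. Key observation: steps 3-8 multiply out to the identity, so the circuit reduces to the remaining gates.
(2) The observable XII averages to 1.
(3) The expectation value of IZZ is 1.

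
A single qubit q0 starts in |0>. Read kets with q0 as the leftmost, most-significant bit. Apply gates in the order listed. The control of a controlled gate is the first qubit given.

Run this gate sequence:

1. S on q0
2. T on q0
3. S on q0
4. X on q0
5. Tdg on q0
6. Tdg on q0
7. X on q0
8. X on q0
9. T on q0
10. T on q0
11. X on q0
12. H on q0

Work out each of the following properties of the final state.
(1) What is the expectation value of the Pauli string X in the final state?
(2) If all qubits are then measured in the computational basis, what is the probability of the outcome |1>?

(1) The observable X averages to 1. Key observation: steps 4-11 multiply out to the identity, so the circuit reduces to the remaining gates.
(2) Outcome |1> occurs with probability 1/2.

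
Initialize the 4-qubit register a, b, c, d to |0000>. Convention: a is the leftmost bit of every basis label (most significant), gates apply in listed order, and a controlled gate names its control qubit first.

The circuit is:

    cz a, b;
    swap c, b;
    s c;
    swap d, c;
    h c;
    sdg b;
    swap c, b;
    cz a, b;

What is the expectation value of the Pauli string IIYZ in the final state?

The expectation value of IIYZ is 0.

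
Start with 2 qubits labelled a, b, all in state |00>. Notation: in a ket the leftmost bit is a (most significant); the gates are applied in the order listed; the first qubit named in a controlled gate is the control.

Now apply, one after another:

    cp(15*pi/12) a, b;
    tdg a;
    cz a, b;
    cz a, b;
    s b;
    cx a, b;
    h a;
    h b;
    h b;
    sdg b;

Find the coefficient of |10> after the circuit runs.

The final state's coefficient on |10> equals sqrt(2)/2. Key observation: the block from step 8 through step 9 cancels to the identity and can be dropped.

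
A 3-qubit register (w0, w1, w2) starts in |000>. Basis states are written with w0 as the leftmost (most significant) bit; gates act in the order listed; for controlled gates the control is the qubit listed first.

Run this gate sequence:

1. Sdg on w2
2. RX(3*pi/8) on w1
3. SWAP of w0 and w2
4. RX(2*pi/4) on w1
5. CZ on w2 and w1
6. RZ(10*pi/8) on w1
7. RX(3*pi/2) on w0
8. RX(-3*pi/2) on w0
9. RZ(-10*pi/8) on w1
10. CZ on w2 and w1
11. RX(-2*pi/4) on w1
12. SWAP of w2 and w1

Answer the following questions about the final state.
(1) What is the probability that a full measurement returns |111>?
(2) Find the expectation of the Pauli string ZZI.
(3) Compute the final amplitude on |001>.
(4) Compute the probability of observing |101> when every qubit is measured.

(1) The probability of measuring |111> is 0. Key observation: the block from step 4 through step 11 cancels to the identity and can be dropped.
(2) The observable ZZI averages to 1.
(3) The amplitude on |001> is -I*sin(3*pi/16).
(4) Outcome |101> occurs with probability 0.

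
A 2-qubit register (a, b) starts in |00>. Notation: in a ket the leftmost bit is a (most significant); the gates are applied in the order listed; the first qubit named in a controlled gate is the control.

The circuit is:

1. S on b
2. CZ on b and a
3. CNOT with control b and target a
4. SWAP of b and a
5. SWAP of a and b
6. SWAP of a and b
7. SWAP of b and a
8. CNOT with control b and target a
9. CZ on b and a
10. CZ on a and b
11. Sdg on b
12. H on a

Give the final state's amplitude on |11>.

The final state's coefficient on |11> equals 0. Key observation: gates 2-9 undo each other exactly, leaving only the rest of the circuit to track.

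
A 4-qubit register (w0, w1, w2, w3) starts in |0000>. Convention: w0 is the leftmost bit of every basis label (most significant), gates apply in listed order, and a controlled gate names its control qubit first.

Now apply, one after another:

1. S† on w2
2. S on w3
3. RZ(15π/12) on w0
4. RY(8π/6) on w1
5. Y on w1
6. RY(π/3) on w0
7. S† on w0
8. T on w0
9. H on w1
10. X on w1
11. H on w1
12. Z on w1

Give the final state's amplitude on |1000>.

The amplitude on |1000> is sqrt(3)*exp(5*I*pi/8)/4. Key observation: the block from step 9 through step 12 cancels to the identity and can be dropped.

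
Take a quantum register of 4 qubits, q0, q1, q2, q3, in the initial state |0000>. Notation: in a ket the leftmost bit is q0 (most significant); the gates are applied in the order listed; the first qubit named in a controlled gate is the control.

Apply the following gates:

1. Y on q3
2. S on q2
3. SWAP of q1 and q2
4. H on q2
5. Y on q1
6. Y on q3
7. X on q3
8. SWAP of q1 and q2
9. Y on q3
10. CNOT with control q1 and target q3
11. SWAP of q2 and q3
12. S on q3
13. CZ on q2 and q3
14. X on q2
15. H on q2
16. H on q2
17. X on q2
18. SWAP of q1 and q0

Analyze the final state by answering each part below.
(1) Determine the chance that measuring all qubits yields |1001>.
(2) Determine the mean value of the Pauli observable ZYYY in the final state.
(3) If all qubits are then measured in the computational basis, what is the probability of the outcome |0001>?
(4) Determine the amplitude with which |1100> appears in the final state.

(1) A full measurement returns |1001> with probability 0. Key observation: steps 14-17 multiply out to the identity, so the circuit reduces to the remaining gates.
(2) In the final state, ZYYY has expectation 0.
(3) A full measurement returns |0001> with probability 1/2.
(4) The final state's coefficient on |1100> equals 0.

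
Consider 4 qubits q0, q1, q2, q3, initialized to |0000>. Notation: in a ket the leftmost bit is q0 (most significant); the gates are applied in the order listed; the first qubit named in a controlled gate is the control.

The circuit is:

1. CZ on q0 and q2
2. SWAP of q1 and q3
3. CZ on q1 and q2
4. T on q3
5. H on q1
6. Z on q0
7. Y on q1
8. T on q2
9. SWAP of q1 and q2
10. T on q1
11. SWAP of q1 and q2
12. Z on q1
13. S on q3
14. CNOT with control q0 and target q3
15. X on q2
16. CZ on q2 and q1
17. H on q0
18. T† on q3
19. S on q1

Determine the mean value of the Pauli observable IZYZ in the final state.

The expectation value of IZYZ is 0.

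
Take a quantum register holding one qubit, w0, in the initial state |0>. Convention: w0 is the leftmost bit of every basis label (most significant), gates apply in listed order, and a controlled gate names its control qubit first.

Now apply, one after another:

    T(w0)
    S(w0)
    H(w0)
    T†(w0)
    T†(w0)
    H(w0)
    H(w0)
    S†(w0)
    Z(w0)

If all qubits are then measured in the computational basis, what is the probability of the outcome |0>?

Outcome |0> occurs with probability 1/2.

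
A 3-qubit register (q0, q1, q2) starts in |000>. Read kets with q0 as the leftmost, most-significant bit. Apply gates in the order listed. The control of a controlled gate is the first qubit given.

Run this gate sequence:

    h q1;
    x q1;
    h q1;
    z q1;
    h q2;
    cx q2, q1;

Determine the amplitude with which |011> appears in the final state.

The amplitude on |011> is sqrt(2)/2. Key observation: gates 1-4 undo each other exactly, leaving only the rest of the circuit to track.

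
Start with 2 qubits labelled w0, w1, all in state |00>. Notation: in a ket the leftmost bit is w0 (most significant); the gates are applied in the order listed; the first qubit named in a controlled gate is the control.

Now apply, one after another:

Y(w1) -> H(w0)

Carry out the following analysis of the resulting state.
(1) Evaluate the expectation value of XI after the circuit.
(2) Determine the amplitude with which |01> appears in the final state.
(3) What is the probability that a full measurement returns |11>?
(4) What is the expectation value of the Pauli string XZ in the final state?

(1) The expectation value of XI is 1.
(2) The final state's coefficient on |01> equals sqrt(2)*I/2.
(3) Outcome |11> occurs with probability 1/2.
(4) The observable XZ averages to -1.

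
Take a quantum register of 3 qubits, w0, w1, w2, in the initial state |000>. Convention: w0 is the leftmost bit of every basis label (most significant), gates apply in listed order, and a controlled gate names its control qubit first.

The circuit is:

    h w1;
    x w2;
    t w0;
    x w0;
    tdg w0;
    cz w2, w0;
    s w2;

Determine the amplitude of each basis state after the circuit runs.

The final amplitudes are -sqrt(2)*exp(I*pi/4)/2 on |101>, -sqrt(2)*exp(I*pi/4)/2 on |111>, and 0 on every other basis state.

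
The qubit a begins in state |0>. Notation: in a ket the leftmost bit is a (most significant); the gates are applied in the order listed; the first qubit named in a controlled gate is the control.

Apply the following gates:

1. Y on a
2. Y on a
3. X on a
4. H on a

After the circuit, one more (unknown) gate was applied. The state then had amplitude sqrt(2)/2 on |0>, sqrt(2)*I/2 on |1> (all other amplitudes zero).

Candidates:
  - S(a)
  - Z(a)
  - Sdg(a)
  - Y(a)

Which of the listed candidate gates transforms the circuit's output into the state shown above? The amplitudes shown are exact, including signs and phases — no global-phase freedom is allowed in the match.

The applied gate was Sdg(a).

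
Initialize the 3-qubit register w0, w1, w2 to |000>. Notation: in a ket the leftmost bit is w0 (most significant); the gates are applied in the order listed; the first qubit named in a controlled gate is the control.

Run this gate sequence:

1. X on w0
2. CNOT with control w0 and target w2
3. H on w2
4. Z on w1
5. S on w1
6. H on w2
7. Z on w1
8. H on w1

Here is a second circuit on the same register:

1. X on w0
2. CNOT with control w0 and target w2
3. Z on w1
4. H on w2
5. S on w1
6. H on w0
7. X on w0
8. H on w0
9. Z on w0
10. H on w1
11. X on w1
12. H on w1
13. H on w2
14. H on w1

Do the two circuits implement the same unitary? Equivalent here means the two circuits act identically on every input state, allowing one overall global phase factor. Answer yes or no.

Yes: on every input state the two circuits agree up to one overall phase factor.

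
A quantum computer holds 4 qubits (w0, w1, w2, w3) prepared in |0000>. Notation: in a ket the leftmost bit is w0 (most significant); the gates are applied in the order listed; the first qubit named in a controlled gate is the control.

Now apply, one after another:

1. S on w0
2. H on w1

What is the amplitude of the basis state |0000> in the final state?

|0000> carries amplitude sqrt(2)/2 in the final state.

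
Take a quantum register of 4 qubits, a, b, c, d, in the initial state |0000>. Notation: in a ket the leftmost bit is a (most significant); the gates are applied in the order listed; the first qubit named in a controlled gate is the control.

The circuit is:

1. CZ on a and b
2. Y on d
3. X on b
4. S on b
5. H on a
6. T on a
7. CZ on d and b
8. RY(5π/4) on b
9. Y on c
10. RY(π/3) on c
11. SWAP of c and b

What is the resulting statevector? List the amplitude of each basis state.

The final amplitudes are 0 on |0000>, I*sqrt(2*sqrt(2) + 4)/8 on |0001>, 0 on |0010>, I*sqrt(4 - 2*sqrt(2))/8 on |0011>, 0 on |0100>, -I*sqrt(6*sqrt(2) + 12)/8 on |0101>, 0 on |0110>, -I*sqrt(12 - 6*sqrt(2))/8 on |0111>, 0 on |1000>, sqrt(2*sqrt(2) + 4)*exp(3*I*pi/4)/8 on |1001>, 0 on |1010>, sqrt(4 - 2*sqrt(2))*exp(3*I*pi/4)/8 on |1011>, 0 on |1100>, -sqrt(6*sqrt(2) + 12)*exp(3*I*pi/4)/8 on |1101>, 0 on |1110>, -sqrt(12 - 6*sqrt(2))*exp(3*I*pi/4)/8 on |1111>.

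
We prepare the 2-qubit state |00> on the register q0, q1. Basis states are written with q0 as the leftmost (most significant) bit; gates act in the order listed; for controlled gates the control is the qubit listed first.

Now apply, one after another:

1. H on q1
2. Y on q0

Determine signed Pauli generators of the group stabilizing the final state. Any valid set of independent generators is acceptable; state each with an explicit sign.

The final state is stabilized by the group generated by +IX, -ZI; other independent generating sets are equally valid.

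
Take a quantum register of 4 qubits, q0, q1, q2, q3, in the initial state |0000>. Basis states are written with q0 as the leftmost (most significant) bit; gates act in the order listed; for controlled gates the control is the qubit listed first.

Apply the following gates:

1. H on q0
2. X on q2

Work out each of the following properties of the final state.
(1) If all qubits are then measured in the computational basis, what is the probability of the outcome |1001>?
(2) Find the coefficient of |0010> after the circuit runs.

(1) Outcome |1001> occurs with probability 0.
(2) The final state's coefficient on |0010> equals sqrt(2)/2.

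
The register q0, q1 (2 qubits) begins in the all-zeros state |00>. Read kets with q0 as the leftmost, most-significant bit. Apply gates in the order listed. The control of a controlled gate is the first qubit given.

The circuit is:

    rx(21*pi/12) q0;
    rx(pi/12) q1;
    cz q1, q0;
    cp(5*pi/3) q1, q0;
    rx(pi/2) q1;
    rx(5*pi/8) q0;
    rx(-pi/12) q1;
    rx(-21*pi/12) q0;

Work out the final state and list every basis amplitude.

The final amplitudes are -sqrt(2)*sqrt(1/2 - sqrt(2)/4)*sqrt(sqrt(2)/4 + 1/2)*sin(5*pi/16)/4 - sqrt(3)*sqrt(1/2 - sqrt(2)/4)*sqrt(sqrt(2)/4 + 1/2)*cos(5*pi/16)/8 - sqrt(6)*cos(5*pi/16)/32 - sqrt(2)*sin(5*pi/16)/32 - sqrt(2)*sqrt(1/2 - sqrt(2)/4)*sqrt(sqrt(2)/4 + 1/2)*cos(5*pi/16)/8 + sqrt(1/2 - sqrt(2)/4)*sqrt(sqrt(2)/4 + 1/2)*cos(5*pi/16)/8 + sqrt(1/2 - sqrt(2)/4)*sqrt(sqrt(2)/4 + 1/2)*sin(5*pi/16)/8 + sqrt(3)*cos(5*pi/16)/16 + sqrt(6)*sqrt(1/2 - sqrt(2)/4)*sqrt(sqrt(2)/4 + 1/2)*cos(5*pi/16)/8 + sqrt(6)*sin(5*pi/16)/32 + sqrt(3)*sqrt(1/2 - sqrt(2)/4)*sqrt(sqrt(2)/4 + 1/2)*sin(5*pi/16)/8 + 3*cos(5*pi/16)/16 + 11*sqrt(2)*cos(5*pi/16)/32 + 3*exp(-I*pi/3)*cos(5*pi/16)/16 + sqrt(3)*sqrt(1/2 - sqrt(2)/4)*sqrt(sqrt(2)/4 + 1/2)*exp(-I*pi/3)*sin(5*pi/16)/8 + sqrt(6)*exp(-I*pi/3)*sin(5*pi/16)/32 + sqrt(3)*exp(-I*pi/3)*cos(5*pi/16)/16 + sqrt(6)*sqrt(1/2 - sqrt(2)/4)*sqrt(sqrt(2)/4 + 1/2)*exp(-I*pi/3)*cos(5*pi/16)/8 + sqrt(1/2 - sqrt(2)/4)*sqrt(sqrt(2)/4 + 1/2)*exp(-I*pi/3)*sin(5*pi/16)/8 + sqrt(1/2 - sqrt(2)/4)*sqrt(sqrt(2)/4 + 1/2)*exp(-I*pi/3)*cos(5*pi/16)/8 - sqrt(2)*sqrt(1/2 - sqrt(2)/4)*sqrt(sqrt(2)/4 + 1/2)*exp(-I*pi/3)*cos(5*pi/16)/8 - sqrt(2)*exp(-I*pi/3)*sin(5*pi/16)/32 - sqrt(6)*exp(-I*pi/3)*cos(5*pi/16)/32 - sqrt(3)*sqrt(1/2 - sqrt(2)/4)*sqrt(sqrt(2)/4 + 1/2)*exp(-I*pi/3)*cos(5*pi/16)/8 - sqrt(2)*sqrt(1/2 - sqrt(2)/4)*sqrt(sqrt(2)/4 + 1/2)*exp(-I*pi/3)*sin(5*pi/16)/4 - 5*sqrt(2)*exp(-I*pi/3)*cos(5*pi/16)/32 on |00>, -11*sqrt(2)*I*cos(5*pi/16)/32 - 3*I*cos(5*pi/16)/16 - sqrt(6)*I*sin(5*pi/16)/32 - sqrt(6)*I*sqrt(1/2 - sqrt(2)/4)*sqrt(sqrt(2)/4 + 1/2)*cos(5*pi/16)/8 - 3*I*exp(-I*pi/3)*cos(5*pi/16)/16 - sqrt(6)*I*cos(5*pi/16)/32 - sqrt(2)*I*sin(5*pi/16)/32 - I*sqrt(1/2 - sqrt(2)/4)*sqrt(sqrt(2)/4 + 1/2)*sin(5*pi/16)/8 - sqrt(2)*I*sqrt(1/2 - sqrt(2)/4)*sqrt(sqrt(2)/4 + 1/2)*cos(5*pi/16)/8 - sqrt(6)*I*exp(-I*pi/3)*sin(5*pi/16)/32 - sqrt(6)*I*sqrt(1/2 - sqrt(2)/4)*sqrt(sqrt(2)/4 + 1/2)*exp(-I*pi/3)*cos(5*pi/16)/8 - sqrt(6)*I*exp(-I*pi/3)*cos(5*pi/16)/32 - sqrt(2)*I*exp(-I*pi/3)*sin(5*pi/16)/32 - I*sqrt(1/2 - sqrt(2)/4)*sqrt(sqrt(2)/4 + 1/2)*exp(-I*pi/3)*sin(5*pi/16)/8 - sqrt(2)*I*sqrt(1/2 - sqrt(2)/4)*sqrt(sqrt(2)/4 + 1/2)*exp(-I*pi/3)*cos(5*pi/16)/8 + I*sqrt(1/2 - sqrt(2)/4)*sqrt(sqrt(2)/4 + 1/2)*exp(-I*pi/3)*cos(5*pi/16)/8 + sqrt(3)*I*sqrt(1/2 - sqrt(2)/4)*sqrt(sqrt(2)/4 + 1/2)*exp(-I*pi/3)*cos(5*pi/16)/8 + I*sqrt(1/2 - sqrt(2)/4)*sqrt(sqrt(2)/4 + 1/2)*cos(5*pi/16)/8 + sqrt(3)*I*exp(-I*pi/3)*cos(5*pi/16)/16 + sqrt(3)*I*sqrt(1/2 - sqrt(2)/4)*sqrt(sqrt(2)/4 + 1/2)*exp(-I*pi/3)*sin(5*pi/16)/8 + sqrt(3)*I*sqrt(1/2 - sqrt(2)/4)*sqrt(sqrt(2)/4 + 1/2)*cos(5*pi/16)/8 + sqrt(2)*I*sqrt(1/2 - sqrt(2)/4)*sqrt(sqrt(2)/4 + 1/2)*exp(-I*pi/3)*sin(5*pi/16)/4 + sqrt(3)*I*cos(5*pi/16)/16 + 5*sqrt(2)*I*exp(-I*pi/3)*cos(5*pi/16)/32 + sqrt(3)*I*sqrt(1/2 - sqrt(2)/4)*sqrt(sqrt(2)/4 + 1/2)*sin(5*pi/16)/8 + sqrt(2)*I*sqrt(1/2 - sqrt(2)/4)*sqrt(sqrt(2)/4 + 1/2)*sin(5*pi/16)/4 on |01>, -11*sqrt(2)*I*sin(5*pi/16)/32 - 3*I*sin(5*pi/16)/16 - sqrt(3)*I*sin(5*pi/16)/16 - sqrt(6)*I*sqrt(1/2 - sqrt(2)/4)*sqrt(sqrt(2)/4 + 1/2)*sin(5*pi/16)/8 - 3*I*exp(-I*pi/3)*sin(5*pi/16)/16 - sqrt(2)*I*sqrt(1/2 - sqrt(2)/4)*sqrt(sqrt(2)/4 + 1/2)*cos(5*pi/16)/4 - sqrt(3)*I*exp(-I*pi/3)*sin(5*pi/16)/16 - sqrt(6)*I*sqrt(1/2 - sqrt(2)/4)*sqrt(sqrt(2)/4 + 1/2)*exp(-I*pi/3)*sin(5*pi/16)/8 - I*sqrt(1/2 - sqrt(2)/4)*sqrt(sqrt(2)/4 + 1/2)*sin(5*pi/16)/8 - sqrt(2)*I*sqrt(1/2 - sqrt(2)/4)*sqrt(sqrt(2)/4 + 1/2)*exp(-I*pi/3)*cos(5*pi/16)/4 - sqrt(2)*I*cos(5*pi/16)/32 - I*sqrt(1/2 - sqrt(2)/4)*sqrt(sqrt(2)/4 + 1/2)*exp(-I*pi/3)*sin(5*pi/16)/8 - sqrt(2)*I*exp(-I*pi/3)*cos(5*pi/16)/32 + I*sqrt(1/2 - sqrt(2)/4)*sqrt(sqrt(2)/4 + 1/2)*exp(-I*pi/3)*cos(5*pi/16)/8 + sqrt(6)*I*exp(-I*pi/3)*cos(5*pi/16)/32 + sqrt(3)*I*sqrt(1/2 - sqrt(2)/4)*sqrt(sqrt(2)/4 + 1/2)*exp(-I*pi/3)*cos(5*pi/16)/8 + I*sqrt(1/2 - sqrt(2)/4)*sqrt(sqrt(2)/4 + 1/2)*cos(5*pi/16)/8 + sqrt(2)*I*sqrt(1/2 - sqrt(2)/4)*sqrt(sqrt(2)/4 + 1/2)*exp(-I*pi/3)*sin(5*pi/16)/8 + sqrt(6)*I*exp(-I*pi/3)*sin(5*pi/16)/32 + sqrt(3)*I*sqrt(1/2 - sqrt(2)/4)*sqrt(sqrt(2)/4 + 1/2)*exp(-I*pi/3)*sin(5*pi/16)/8 + sqrt(6)*I*cos(5*pi/16)/32 + sqrt(3)*I*sqrt(1/2 - sqrt(2)/4)*sqrt(sqrt(2)/4 + 1/2)*cos(5*pi/16)/8 + sqrt(2)*I*sqrt(1/2 - sqrt(2)/4)*sqrt(sqrt(2)/4 + 1/2)*sin(5*pi/16)/8 + sqrt(6)*I*sin(5*pi/16)/32 + sqrt(3)*I*sqrt(1/2 - sqrt(2)/4)*sqrt(sqrt(2)/4 + 1/2)*sin(5*pi/16)/8 + 5*sqrt(2)*I*exp(-I*pi/3)*sin(5*pi/16)/32 on |10>, -11*sqrt(2)*sin(5*pi/16)/32 - 3*sin(5*pi/16)/16 - sqrt(6)*sqrt(1/2 - sqrt(2)/4)*sqrt(sqrt(2)/4 + 1/2)*sin(5*pi/16)/8 - sqrt(2)*sqrt(1/2 - sqrt(2)/4)*sqrt(sqrt(2)/4 + 1/2)*cos(5*pi/16)/4 - sqrt(6)*sin(5*pi/16)/32 - sqrt(2)*sqrt(1/2 - sqrt(2)/4)*sqrt(sqrt(2)/4 + 1/2)*sin(5*pi/16)/8 - sqrt(3)*sqrt(1/2 - sqrt(2)/4)*sqrt(sqrt(2)/4 + 1/2)*cos(5*pi/16)/8 + sqrt(2)*cos(5*pi/16)/32 + sqrt(1/2 - sqrt(2)/4)*sqrt(sqrt(2)/4 + 1/2)*cos(5*pi/16)/8 + sqrt(1/2 - sqrt(2)/4)*sqrt(sqrt(2)/4 + 1/2)*sin(5*pi/16)/8 + sqrt(6)*cos(5*pi/16)/32 + sqrt(3)*sqrt(1/2 - sqrt(2)/4)*sqrt(sqrt(2)/4 + 1/2)*sin(5*pi/16)/8 + sqrt(3)*sin(5*pi/16)/16 + 5*sqrt(2)*exp(-I*pi/3)*sin(5*pi/16)/32 + sqrt(3)*exp(-I*pi/3)*sin(5*pi/16)/16 + sqrt(3)*sqrt(1/2 - sqrt(2)/4)*sqrt(sqrt(2)/4 + 1/2)*exp(-I*pi/3)*sin(5*pi/16)/8 + sqrt(6)*exp(-I*pi/3)*cos(5*pi/16)/32 + sqrt(1/2 - sqrt(2)/4)*sqrt(sqrt(2)/4 + 1/2)*exp(-I*pi/3)*sin(5*pi/16)/8 + sqrt(2)*exp(-I*pi/3)*cos(5*pi/16)/32 + sqrt(1/2 - sqrt(2)/4)*sqrt(sqrt(2)/4 + 1/2)*exp(-I*pi/3)*cos(5*pi/16)/8 - sqrt(3)*sqrt(1/2 - sqrt(2)/4)*sqrt(sqrt(2)/4 + 1/2)*exp(-I*pi/3)*cos(5*pi/16)/8 - sqrt(2)*sqrt(1/2 - sqrt(2)/4)*sqrt(sqrt(2)/4 + 1/2)*exp(-I*pi/3)*sin(5*pi/16)/8 - sqrt(6)*exp(-I*pi/3)*sin(5*pi/16)/32 - sqrt(2)*sqrt(1/2 - sqrt(2)/4)*sqrt(sqrt(2)/4 + 1/2)*exp(-I*pi/3)*cos(5*pi/16)/4 - sqrt(6)*sqrt(1/2 - sqrt(2)/4)*sqrt(sqrt(2)/4 + 1/2)*exp(-I*pi/3)*sin(5*pi/16)/8 - 3*exp(-I*pi/3)*sin(5*pi/16)/16 on |11>.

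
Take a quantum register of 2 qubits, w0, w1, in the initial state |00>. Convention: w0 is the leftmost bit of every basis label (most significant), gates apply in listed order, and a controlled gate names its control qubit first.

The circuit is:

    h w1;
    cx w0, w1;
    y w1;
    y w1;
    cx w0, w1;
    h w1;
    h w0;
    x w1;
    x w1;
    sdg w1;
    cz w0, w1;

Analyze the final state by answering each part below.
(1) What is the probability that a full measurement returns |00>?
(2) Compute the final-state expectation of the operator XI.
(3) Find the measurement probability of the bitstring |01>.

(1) Outcome |00> occurs with probability 1/2. Key observation: gates 1-6 undo each other exactly, leaving only the rest of the circuit to track.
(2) The expectation value of XI is 1.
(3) A full measurement returns |01> with probability 0.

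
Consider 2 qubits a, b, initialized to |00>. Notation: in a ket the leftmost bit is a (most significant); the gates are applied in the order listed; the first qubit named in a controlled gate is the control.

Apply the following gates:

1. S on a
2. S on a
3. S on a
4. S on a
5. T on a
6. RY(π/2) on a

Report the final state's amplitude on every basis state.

The resulting statevector has amplitude sqrt(2)/2 on |00>, 0 on |01>, sqrt(2)/2 on |10>, 0 on |11>. Key observation: the block from step 1 through step 4 cancels to the identity and can be dropped.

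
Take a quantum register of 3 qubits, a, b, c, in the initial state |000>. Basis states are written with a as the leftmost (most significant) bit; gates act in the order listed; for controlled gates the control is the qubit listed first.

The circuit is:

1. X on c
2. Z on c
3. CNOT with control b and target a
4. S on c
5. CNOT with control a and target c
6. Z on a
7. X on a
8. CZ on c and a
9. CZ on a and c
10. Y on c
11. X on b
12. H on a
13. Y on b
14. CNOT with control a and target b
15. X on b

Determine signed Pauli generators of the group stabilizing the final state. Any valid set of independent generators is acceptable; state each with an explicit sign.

The final state is stabilized by the group generated by -XXI, -ZZI, +IIZ; other independent generating sets are equally valid.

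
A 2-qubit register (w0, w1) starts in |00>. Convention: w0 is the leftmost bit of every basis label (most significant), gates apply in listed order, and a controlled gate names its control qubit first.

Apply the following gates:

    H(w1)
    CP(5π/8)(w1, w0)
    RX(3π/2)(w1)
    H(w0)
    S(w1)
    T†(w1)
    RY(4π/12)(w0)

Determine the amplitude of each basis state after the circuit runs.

The final amplitudes are I*(1 - I)*(-sqrt(6) + sqrt(2))/8 on |00>, (-sqrt(6) + sqrt(2) - sqrt(2)*I + sqrt(6)*I)*exp(3*I*pi/4)/8 on |01>, -I*(1 - I)*(sqrt(2) + sqrt(6))/8 on |10>, (-sqrt(6) - sqrt(2) + sqrt(2)*I + sqrt(6)*I)*exp(3*I*pi/4)/8 on |11>.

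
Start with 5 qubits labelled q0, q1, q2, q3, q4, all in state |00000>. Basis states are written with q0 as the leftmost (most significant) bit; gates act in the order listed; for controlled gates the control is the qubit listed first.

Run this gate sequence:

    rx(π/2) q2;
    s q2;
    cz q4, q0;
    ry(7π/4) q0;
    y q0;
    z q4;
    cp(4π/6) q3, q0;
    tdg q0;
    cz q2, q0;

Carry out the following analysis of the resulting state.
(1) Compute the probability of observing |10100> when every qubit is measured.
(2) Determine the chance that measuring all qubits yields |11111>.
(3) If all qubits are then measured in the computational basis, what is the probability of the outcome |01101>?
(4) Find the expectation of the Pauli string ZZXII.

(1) A full measurement returns |10100> with probability sqrt(2)/8 + 1/4.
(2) The probability of measuring |11111> is 0.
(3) The probability of measuring |01101> is 0.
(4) In the final state, ZZXII has expectation 1.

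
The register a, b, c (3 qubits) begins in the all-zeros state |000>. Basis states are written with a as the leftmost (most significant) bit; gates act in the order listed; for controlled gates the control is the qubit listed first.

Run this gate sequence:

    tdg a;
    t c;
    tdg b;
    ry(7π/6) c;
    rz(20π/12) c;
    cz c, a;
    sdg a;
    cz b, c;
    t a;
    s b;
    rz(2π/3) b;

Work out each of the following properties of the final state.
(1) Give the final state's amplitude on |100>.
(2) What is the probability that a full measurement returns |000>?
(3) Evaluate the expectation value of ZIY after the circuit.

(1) The amplitude on |100> is 0.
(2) The probability of measuring |000> is 1/2 - sqrt(3)/4.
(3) The observable ZIY averages to sqrt(3)/4.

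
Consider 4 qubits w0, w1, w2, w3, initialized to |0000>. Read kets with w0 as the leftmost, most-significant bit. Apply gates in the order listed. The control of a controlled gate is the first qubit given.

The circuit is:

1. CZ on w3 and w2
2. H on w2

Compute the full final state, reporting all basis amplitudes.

The resulting statevector has amplitude sqrt(2)/2 on |0000>, sqrt(2)/2 on |0010>, and 0 on every other basis state.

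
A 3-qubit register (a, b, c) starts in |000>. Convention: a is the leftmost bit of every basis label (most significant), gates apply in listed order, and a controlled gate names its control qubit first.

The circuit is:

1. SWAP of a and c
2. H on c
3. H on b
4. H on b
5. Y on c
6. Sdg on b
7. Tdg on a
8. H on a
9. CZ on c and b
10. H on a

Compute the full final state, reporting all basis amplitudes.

After the circuit, the state carries amplitude -sqrt(2)*I/2 on |000>, sqrt(2)*I/2 on |001>, and 0 on every other basis state. Key observation: steps 3-4 multiply out to the identity, so the circuit reduces to the remaining gates.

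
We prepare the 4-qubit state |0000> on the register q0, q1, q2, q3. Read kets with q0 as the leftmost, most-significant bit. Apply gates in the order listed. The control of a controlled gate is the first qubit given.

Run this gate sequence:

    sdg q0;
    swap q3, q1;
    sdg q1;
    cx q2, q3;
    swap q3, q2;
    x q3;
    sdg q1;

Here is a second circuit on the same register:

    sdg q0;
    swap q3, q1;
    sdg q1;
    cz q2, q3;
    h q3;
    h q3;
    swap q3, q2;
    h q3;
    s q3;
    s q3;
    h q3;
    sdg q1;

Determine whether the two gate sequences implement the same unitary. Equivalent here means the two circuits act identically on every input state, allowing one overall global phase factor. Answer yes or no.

No: there is an input state on which the two circuits produce genuinely different outputs (not merely differing by a phase).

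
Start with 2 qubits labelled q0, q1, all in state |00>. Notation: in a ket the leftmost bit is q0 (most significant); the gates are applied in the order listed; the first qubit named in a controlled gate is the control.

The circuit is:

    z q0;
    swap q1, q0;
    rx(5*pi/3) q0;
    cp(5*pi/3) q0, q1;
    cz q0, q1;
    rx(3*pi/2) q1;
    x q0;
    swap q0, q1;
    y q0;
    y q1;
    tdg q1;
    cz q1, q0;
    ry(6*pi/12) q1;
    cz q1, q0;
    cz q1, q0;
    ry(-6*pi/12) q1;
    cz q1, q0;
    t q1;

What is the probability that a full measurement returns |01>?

Outcome |01> occurs with probability 1/8.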